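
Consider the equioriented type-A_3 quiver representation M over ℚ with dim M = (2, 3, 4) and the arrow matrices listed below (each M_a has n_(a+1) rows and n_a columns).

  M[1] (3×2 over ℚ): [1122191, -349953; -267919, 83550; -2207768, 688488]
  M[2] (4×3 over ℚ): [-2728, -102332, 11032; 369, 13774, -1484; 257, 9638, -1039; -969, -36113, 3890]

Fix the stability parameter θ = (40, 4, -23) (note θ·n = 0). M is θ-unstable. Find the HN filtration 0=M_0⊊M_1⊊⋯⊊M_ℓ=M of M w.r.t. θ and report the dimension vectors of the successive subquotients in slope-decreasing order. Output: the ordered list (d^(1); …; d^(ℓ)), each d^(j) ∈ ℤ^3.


Barcode: M ≅ I[1,3]^2, I[2,3], I[3,3]. HN layers by μ_θ (3 steps, strictly decreasing):
  μ^(1)=7; μ^(2)=-19/2; μ^(3)=-23

((2, 2, 2); (0, 1, 1); (0, 0, 1))


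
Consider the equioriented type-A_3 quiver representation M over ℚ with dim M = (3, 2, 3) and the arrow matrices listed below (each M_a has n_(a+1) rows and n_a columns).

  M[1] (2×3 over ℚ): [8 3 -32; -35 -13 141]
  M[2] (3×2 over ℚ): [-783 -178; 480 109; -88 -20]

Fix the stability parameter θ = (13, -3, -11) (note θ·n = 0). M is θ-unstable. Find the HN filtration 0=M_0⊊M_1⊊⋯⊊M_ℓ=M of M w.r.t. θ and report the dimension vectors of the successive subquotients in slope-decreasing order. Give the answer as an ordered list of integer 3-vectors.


Interval decomposition of M: I[1,1], I[1,3]^2, I[3,3].
HN type (ℓ=3): μ^(1)=13; μ^(2)=-1/3; μ^(3)=-11

((1, 0, 0); (2, 2, 2); (0, 0, 1))


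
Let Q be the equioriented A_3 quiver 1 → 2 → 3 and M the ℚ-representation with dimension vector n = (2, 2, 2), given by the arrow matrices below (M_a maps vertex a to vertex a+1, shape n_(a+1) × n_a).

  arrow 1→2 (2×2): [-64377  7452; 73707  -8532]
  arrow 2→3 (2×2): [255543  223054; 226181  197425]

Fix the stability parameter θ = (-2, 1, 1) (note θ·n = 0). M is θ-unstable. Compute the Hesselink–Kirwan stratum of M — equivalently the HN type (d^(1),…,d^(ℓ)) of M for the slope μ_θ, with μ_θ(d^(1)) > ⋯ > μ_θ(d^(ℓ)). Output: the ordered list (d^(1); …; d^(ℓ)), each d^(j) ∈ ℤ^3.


Interval decomposition of M: I[1,1], I[1,3], I[2,3].
HN type (ℓ=2): μ^(1)=1; μ^(2)=-2

((0, 2, 2); (2, 0, 0))


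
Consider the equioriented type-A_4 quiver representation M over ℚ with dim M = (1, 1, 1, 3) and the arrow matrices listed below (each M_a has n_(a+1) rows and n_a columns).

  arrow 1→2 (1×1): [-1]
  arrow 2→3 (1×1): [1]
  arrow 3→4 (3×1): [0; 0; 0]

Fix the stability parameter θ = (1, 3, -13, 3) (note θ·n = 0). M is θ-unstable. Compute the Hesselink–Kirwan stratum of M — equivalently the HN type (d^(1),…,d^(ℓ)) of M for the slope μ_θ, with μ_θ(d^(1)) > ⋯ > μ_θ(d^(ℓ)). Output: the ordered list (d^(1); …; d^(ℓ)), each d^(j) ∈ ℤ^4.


Interval decomposition of M: I[1,3], I[4,4]^3.
HN type (ℓ=2): μ^(1)=3; μ^(2)=-3

((0, 0, 0, 3); (1, 1, 1, 0))


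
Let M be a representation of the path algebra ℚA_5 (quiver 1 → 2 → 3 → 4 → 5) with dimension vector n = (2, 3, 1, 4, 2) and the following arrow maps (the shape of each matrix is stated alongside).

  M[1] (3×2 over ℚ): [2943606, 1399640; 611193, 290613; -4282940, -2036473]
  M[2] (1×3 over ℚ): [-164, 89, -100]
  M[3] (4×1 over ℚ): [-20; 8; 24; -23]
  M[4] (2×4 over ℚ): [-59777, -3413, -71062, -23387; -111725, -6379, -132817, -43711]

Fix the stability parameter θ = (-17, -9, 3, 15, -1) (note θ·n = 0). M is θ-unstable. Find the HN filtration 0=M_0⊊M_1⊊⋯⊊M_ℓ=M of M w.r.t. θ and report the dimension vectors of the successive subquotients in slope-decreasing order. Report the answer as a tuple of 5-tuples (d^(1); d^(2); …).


Barcode: M ≅ I[1,2], I[1,5], I[2,2], I[4,4]^2, I[4,5]. HN layers by μ_θ (5 steps, strictly decreasing):
  μ^(1)=15; μ^(2)=7; μ^(3)=3; μ^(4)=-9; μ^(5)=-17

((0, 0, 0, 2, 0); (0, 0, 0, 2, 2); (0, 0, 1, 0, 0); (0, 3, 0, 0, 0); (2, 0, 0, 0, 0))


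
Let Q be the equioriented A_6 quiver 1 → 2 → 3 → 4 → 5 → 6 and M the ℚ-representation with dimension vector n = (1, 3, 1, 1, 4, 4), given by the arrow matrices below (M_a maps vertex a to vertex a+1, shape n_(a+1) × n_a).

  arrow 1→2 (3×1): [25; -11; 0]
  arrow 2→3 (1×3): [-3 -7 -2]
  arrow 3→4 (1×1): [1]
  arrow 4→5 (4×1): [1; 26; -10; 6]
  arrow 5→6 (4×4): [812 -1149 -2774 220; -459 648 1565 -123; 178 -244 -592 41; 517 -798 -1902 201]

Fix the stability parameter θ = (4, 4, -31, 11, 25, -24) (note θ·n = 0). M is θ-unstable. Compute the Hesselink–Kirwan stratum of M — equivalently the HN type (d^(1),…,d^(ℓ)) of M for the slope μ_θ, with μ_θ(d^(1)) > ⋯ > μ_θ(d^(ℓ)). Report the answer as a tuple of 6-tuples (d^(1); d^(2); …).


Interval decomposition of M: I[1,6], I[2,2]^2, I[5,6]^3.
HN type (ℓ=3): μ^(1)=4; μ^(2)=1/2; μ^(3)=-23/3

((0, 2, 0, 1, 1, 1); (0, 0, 0, 0, 3, 3); (1, 1, 1, 0, 0, 0))


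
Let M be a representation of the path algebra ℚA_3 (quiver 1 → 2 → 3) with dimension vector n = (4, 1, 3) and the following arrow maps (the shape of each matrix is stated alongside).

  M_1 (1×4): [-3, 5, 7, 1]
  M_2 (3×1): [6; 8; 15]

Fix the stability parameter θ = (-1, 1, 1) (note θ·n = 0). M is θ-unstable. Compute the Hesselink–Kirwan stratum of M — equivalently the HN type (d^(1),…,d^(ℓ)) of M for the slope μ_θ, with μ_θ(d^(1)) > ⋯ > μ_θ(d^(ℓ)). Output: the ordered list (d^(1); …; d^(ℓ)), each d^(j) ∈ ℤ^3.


Barcode: M ≅ I[1,1]^3, I[1,3], I[3,3]^2. HN layers by μ_θ (2 steps, strictly decreasing):
  μ^(1)=1; μ^(2)=-1

((0, 1, 3); (4, 0, 0))


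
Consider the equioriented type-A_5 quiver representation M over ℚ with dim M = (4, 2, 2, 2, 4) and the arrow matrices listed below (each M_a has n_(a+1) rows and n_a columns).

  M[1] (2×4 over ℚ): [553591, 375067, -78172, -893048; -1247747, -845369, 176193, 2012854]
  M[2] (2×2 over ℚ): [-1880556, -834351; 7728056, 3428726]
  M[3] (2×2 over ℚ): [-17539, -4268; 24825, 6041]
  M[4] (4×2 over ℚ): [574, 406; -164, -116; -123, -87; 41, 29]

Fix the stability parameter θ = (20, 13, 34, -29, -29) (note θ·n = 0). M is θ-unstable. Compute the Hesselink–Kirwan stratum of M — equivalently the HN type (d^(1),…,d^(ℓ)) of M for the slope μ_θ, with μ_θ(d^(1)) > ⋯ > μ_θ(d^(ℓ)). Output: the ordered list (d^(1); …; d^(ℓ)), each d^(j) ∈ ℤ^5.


Interval decomposition of M: I[1,1]^2, I[1,2], I[1,4], I[3,5], I[5,5]^3.
HN type (ℓ=5): μ^(1)=20; μ^(2)=33/2; μ^(3)=19/2; μ^(4)=-8; μ^(5)=-29

((2, 0, 0, 0, 0); (1, 1, 0, 0, 0); (1, 1, 1, 1, 0); (0, 0, 1, 1, 1); (0, 0, 0, 0, 3))


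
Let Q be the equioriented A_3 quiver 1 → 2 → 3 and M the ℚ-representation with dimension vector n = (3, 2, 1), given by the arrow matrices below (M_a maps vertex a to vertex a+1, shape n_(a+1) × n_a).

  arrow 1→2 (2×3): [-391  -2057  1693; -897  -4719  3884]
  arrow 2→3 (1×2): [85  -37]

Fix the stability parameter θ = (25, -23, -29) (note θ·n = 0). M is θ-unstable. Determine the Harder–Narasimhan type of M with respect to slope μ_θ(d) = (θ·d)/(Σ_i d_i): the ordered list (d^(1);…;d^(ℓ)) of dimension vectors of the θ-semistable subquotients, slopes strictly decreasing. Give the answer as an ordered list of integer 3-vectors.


Interval decomposition of M: I[1,1], I[1,2], I[1,3].
HN type (ℓ=3): μ^(1)=25; μ^(2)=1; μ^(3)=-9

((1, 0, 0); (1, 1, 0); (1, 1, 1))


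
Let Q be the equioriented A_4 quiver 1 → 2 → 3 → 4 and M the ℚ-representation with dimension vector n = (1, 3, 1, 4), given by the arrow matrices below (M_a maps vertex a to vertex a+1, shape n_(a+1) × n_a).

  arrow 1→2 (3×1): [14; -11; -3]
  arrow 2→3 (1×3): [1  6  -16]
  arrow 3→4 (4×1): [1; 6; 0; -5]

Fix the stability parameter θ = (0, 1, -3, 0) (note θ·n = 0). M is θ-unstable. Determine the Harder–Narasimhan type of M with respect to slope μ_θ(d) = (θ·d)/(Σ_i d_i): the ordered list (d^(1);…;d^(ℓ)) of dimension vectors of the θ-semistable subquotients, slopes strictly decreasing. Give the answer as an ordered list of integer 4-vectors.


Via rank(M_{q-1}∘⋯∘M_p): M ≅ I[1,4], I[2,2]^2, I[4,4]^3.
μ_θ-semistable layers: μ^(1)=1; μ^(2)=0; μ^(3)=-2/3

((0, 2, 0, 0); (0, 0, 0, 4); (1, 1, 1, 0))


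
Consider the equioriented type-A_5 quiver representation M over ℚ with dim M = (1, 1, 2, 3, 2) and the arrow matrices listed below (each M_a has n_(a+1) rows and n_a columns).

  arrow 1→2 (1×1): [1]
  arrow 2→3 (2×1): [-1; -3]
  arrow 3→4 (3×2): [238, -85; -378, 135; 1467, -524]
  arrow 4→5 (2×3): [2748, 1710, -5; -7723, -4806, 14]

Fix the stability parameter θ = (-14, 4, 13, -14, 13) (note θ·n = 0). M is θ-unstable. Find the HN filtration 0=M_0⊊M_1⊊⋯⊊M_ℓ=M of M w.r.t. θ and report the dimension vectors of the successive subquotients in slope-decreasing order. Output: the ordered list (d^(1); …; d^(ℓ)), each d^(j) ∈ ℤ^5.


Interval decomposition of M: I[1,5], I[3,5], I[4,4].
HN type (ℓ=4): μ^(1)=13; μ^(2)=1; μ^(3)=-1/2; μ^(4)=-14

((0, 0, 0, 0, 2); (0, 1, 1, 1, 0); (0, 0, 1, 1, 0); (1, 0, 0, 1, 0))


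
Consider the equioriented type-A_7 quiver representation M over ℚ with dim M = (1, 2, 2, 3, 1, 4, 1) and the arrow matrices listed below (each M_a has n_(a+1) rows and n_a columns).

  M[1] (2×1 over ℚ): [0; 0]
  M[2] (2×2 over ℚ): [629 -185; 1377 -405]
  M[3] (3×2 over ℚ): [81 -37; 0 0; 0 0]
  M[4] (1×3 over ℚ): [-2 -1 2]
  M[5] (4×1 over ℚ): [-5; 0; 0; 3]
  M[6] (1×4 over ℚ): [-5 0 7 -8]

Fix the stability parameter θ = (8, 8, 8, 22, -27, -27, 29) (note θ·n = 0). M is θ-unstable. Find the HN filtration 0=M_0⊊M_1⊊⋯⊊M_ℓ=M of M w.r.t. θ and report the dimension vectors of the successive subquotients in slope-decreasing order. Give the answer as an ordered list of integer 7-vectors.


Barcode: M ≅ I[1,1], I[2,2], I[2,3], I[3,7], I[4,4]^2, I[6,6]^3. HN layers by μ_θ (5 steps, strictly decreasing):
  μ^(1)=29; μ^(2)=22; μ^(3)=8; μ^(4)=-6; μ^(5)=-27

((0, 0, 0, 0, 0, 0, 1); (0, 0, 0, 2, 0, 0, 0); (1, 2, 1, 0, 0, 0, 0); (0, 0, 1, 1, 1, 1, 0); (0, 0, 0, 0, 0, 3, 0))


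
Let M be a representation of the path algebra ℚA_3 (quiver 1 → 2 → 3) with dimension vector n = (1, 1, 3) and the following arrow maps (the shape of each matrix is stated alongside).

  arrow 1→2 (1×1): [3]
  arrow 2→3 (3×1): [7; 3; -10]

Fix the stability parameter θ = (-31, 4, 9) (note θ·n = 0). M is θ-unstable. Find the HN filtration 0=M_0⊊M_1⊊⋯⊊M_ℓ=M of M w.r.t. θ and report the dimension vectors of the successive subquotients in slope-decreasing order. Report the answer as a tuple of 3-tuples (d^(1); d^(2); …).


Interval decomposition of M: I[1,3], I[3,3]^2.
HN type (ℓ=3): μ^(1)=9; μ^(2)=4; μ^(3)=-31

((0, 0, 3); (0, 1, 0); (1, 0, 0))


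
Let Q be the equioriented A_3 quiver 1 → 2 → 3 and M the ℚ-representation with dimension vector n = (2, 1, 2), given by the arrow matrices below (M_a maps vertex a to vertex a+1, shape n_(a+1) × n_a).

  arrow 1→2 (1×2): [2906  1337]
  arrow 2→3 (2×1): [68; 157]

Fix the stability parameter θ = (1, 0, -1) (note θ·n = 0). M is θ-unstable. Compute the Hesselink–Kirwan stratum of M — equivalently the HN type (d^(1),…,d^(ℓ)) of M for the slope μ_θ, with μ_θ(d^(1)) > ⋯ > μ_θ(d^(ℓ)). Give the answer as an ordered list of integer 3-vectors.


Barcode: M ≅ I[1,1], I[1,3], I[3,3]. HN layers by μ_θ (3 steps, strictly decreasing):
  μ^(1)=1; μ^(2)=0; μ^(3)=-1

((1, 0, 0); (1, 1, 1); (0, 0, 1))


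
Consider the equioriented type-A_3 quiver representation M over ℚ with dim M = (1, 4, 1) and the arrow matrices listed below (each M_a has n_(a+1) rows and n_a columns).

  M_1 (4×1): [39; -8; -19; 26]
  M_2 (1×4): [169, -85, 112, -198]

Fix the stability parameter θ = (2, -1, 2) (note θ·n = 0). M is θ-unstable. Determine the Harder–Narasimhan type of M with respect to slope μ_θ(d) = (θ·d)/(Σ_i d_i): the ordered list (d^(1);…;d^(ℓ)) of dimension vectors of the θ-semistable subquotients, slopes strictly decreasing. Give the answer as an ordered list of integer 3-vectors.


Interval decomposition of M: I[1,3], I[2,2]^3.
HN type (ℓ=3): μ^(1)=2; μ^(2)=1/2; μ^(3)=-1

((0, 0, 1); (1, 1, 0); (0, 3, 0))


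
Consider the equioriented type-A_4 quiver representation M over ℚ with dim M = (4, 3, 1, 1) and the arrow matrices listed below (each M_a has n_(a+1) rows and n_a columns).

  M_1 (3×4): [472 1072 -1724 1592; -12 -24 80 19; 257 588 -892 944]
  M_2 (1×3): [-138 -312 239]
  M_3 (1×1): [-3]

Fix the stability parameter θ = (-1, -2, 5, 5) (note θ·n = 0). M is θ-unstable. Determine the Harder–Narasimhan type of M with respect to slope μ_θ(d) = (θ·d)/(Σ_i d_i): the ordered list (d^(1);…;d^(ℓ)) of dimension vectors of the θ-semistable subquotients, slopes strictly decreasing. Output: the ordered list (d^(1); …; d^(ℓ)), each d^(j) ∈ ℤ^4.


Barcode: M ≅ I[1,1], I[1,2]^2, I[1,4]. HN layers by μ_θ (3 steps, strictly decreasing):
  μ^(1)=5; μ^(2)=-1; μ^(3)=-3/2

((0, 0, 1, 1); (1, 0, 0, 0); (3, 3, 0, 0))


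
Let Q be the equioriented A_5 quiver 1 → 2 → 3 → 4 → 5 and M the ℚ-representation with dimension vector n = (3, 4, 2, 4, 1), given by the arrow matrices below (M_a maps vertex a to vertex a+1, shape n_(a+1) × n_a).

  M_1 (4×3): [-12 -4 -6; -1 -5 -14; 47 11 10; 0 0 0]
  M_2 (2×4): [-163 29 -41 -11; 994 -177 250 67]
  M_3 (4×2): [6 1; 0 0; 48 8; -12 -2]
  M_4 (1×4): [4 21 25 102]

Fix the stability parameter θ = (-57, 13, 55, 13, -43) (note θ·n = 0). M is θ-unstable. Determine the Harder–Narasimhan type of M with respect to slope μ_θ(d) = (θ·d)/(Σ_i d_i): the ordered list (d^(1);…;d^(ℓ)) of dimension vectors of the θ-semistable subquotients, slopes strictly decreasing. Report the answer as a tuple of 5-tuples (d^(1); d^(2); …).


Via rank(M_{q-1}∘⋯∘M_p): M ≅ I[1,1], I[1,3], I[1,4], I[2,2]^2, I[4,4]^2, I[4,5].
μ_θ-semistable layers: μ^(1)=55; μ^(2)=34; μ^(3)=13; μ^(4)=-15; μ^(5)=-57

((0, 0, 1, 0, 0); (0, 0, 1, 1, 0); (0, 4, 0, 2, 0); (0, 0, 0, 1, 1); (3, 0, 0, 0, 0))


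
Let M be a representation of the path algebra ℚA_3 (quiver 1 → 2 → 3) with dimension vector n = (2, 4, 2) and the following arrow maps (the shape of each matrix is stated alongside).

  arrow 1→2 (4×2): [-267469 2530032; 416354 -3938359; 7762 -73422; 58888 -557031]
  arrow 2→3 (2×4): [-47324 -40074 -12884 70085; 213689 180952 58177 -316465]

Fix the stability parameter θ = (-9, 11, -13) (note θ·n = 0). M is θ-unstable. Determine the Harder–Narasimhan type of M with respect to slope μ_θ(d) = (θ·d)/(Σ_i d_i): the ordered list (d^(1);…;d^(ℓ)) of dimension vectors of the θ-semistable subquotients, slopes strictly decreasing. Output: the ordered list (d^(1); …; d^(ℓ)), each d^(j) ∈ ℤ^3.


Interval decomposition of M: I[1,3]^2, I[2,2]^2.
HN type (ℓ=3): μ^(1)=11; μ^(2)=-1; μ^(3)=-9

((0, 2, 0); (0, 2, 2); (2, 0, 0))


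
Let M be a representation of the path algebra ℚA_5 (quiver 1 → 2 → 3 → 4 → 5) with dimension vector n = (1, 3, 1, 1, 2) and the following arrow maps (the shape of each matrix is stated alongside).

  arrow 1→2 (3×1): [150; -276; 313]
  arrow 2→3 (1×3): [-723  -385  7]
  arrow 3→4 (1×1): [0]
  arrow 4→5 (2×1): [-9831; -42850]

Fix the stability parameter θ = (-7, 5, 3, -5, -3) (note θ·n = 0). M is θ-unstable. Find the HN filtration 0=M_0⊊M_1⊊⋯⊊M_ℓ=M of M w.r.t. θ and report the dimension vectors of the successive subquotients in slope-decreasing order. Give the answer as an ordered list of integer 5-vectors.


Barcode: M ≅ I[1,3], I[2,2]^2, I[4,5], I[5,5]. HN layers by μ_θ (5 steps, strictly decreasing):
  μ^(1)=5; μ^(2)=4; μ^(3)=-3; μ^(4)=-5; μ^(5)=-7

((0, 2, 0, 0, 0); (0, 1, 1, 0, 0); (0, 0, 0, 0, 2); (0, 0, 0, 1, 0); (1, 0, 0, 0, 0))


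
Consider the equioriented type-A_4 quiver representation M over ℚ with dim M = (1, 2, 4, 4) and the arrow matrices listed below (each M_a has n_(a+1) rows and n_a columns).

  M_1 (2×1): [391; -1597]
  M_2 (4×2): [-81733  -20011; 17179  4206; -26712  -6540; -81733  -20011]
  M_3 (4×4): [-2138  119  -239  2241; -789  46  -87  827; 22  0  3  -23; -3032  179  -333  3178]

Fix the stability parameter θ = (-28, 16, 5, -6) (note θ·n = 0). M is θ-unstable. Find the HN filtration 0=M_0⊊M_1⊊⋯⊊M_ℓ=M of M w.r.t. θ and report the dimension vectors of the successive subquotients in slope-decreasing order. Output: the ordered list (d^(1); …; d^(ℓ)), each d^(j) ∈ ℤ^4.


Via rank(M_{q-1}∘⋯∘M_p): M ≅ I[1,4], I[2,4], I[3,4]^2.
μ_θ-semistable layers: μ^(1)=5; μ^(2)=-1/2; μ^(3)=-28

((0, 2, 2, 2); (0, 0, 2, 2); (1, 0, 0, 0))


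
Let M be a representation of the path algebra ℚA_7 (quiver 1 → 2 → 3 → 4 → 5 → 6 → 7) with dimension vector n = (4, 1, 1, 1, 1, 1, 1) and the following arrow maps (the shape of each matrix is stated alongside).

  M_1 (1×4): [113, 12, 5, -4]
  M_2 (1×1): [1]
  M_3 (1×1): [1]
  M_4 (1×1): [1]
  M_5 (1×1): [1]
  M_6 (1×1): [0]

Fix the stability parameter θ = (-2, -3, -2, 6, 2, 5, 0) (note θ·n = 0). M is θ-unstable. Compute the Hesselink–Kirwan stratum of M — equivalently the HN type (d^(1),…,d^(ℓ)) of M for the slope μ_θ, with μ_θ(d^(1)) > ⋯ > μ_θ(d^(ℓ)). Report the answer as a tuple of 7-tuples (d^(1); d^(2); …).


Barcode: M ≅ I[1,1]^3, I[1,6], I[7,7]. HN layers by μ_θ (5 steps, strictly decreasing):
  μ^(1)=5; μ^(2)=4; μ^(3)=0; μ^(4)=-2; μ^(5)=-5/2

((0, 0, 0, 0, 0, 1, 0); (0, 0, 0, 1, 1, 0, 0); (0, 0, 0, 0, 0, 0, 1); (3, 0, 1, 0, 0, 0, 0); (1, 1, 0, 0, 0, 0, 0))


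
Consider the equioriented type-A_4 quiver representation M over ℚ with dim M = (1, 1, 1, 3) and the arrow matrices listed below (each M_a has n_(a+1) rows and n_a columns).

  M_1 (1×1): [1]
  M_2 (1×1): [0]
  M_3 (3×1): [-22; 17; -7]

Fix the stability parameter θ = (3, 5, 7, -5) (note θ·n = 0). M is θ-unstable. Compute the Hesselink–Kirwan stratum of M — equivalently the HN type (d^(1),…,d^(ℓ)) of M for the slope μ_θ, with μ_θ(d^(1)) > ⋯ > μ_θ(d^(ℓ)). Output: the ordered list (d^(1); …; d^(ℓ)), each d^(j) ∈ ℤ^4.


Interval decomposition of M: I[1,2], I[3,4], I[4,4]^2.
HN type (ℓ=4): μ^(1)=5; μ^(2)=3; μ^(3)=1; μ^(4)=-5

((0, 1, 0, 0); (1, 0, 0, 0); (0, 0, 1, 1); (0, 0, 0, 2))


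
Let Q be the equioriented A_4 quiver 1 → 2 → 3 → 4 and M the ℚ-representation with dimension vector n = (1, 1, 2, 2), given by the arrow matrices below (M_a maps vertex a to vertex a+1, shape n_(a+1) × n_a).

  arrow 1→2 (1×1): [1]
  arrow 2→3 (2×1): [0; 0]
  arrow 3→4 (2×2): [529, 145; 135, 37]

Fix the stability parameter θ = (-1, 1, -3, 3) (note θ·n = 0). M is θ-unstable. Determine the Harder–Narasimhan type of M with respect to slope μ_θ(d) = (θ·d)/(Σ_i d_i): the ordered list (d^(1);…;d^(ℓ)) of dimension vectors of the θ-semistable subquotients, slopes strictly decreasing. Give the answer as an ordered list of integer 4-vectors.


Barcode: M ≅ I[1,2], I[3,4]^2. HN layers by μ_θ (4 steps, strictly decreasing):
  μ^(1)=3; μ^(2)=1; μ^(3)=-1; μ^(4)=-3

((0, 0, 0, 2); (0, 1, 0, 0); (1, 0, 0, 0); (0, 0, 2, 0))


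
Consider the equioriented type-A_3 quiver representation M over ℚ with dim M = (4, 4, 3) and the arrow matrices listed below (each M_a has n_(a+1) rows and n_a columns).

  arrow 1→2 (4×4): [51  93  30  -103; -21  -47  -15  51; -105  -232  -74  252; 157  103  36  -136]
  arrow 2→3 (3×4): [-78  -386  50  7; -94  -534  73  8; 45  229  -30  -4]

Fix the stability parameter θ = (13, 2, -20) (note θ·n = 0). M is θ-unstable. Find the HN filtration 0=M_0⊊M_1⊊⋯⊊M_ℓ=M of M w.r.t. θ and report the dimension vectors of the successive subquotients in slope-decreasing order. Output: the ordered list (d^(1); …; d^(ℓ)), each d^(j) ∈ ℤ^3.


Interval decomposition of M: I[1,2], I[1,3]^3.
HN type (ℓ=2): μ^(1)=15/2; μ^(2)=-5/3

((1, 1, 0); (3, 3, 3))


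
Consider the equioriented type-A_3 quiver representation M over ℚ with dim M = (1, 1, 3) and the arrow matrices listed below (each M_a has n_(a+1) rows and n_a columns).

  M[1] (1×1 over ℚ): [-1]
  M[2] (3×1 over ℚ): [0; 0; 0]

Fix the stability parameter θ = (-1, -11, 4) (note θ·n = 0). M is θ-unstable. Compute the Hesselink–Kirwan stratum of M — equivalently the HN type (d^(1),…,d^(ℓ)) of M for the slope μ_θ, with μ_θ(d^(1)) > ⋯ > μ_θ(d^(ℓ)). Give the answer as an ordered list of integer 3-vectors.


Barcode: M ≅ I[1,2], I[3,3]^3. HN layers by μ_θ (2 steps, strictly decreasing):
  μ^(1)=4; μ^(2)=-6

((0, 0, 3); (1, 1, 0))


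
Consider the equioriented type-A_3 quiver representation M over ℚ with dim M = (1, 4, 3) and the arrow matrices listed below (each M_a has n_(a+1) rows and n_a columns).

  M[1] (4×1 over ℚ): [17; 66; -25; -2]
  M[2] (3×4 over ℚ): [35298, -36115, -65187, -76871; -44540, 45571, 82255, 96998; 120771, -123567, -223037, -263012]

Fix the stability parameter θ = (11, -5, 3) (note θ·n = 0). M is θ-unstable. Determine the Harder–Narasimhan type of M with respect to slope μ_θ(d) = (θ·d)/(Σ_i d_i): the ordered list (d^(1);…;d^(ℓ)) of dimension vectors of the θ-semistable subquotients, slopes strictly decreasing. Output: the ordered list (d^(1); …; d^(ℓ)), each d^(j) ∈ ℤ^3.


Interval decomposition of M: I[1,3], I[2,2], I[2,3]^2.
HN type (ℓ=2): μ^(1)=3; μ^(2)=-5

((1, 1, 3); (0, 3, 0))


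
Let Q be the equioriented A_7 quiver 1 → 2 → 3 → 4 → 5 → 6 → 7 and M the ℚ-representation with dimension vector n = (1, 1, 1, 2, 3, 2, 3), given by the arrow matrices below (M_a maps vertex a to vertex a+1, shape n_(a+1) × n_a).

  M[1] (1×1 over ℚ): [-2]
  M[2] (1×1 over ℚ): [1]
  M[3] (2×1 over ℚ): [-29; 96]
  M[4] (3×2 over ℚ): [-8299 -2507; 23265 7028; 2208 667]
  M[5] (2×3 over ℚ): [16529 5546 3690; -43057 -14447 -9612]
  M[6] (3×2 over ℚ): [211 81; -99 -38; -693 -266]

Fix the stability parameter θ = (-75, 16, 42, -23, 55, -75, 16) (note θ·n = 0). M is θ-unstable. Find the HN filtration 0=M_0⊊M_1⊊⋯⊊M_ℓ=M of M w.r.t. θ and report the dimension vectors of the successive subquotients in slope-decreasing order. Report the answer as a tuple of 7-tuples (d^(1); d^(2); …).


Via rank(M_{q-1}∘⋯∘M_p): M ≅ I[1,7], I[4,7], I[5,5], I[7,7].
μ_θ-semistable layers: μ^(1)=55; μ^(2)=16; μ^(3)=3; μ^(4)=-10; μ^(5)=-23; μ^(6)=-75

((0, 0, 0, 0, 1, 0, 0); (0, 0, 0, 0, 0, 0, 3); (0, 1, 1, 1, 1, 1, 0); (0, 0, 0, 0, 1, 1, 0); (0, 0, 0, 1, 0, 0, 0); (1, 0, 0, 0, 0, 0, 0))


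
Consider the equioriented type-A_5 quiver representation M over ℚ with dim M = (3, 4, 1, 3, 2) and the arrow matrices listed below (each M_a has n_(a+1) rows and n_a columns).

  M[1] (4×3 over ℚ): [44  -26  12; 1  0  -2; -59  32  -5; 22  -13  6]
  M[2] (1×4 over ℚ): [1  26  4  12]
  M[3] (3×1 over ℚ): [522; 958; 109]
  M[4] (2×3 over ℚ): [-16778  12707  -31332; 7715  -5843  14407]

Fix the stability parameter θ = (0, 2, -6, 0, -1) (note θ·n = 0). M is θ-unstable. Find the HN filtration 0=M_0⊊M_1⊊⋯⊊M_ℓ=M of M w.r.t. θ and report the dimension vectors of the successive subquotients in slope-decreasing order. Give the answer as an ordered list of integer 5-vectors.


Via rank(M_{q-1}∘⋯∘M_p): M ≅ I[1,2]^2, I[1,5], I[2,2], I[4,4], I[4,5].
μ_θ-semistable layers: μ^(1)=2; μ^(2)=0; μ^(3)=-1/2; μ^(4)=-4/3

((0, 3, 0, 0, 0); (2, 0, 0, 1, 0); (0, 0, 0, 2, 2); (1, 1, 1, 0, 0))


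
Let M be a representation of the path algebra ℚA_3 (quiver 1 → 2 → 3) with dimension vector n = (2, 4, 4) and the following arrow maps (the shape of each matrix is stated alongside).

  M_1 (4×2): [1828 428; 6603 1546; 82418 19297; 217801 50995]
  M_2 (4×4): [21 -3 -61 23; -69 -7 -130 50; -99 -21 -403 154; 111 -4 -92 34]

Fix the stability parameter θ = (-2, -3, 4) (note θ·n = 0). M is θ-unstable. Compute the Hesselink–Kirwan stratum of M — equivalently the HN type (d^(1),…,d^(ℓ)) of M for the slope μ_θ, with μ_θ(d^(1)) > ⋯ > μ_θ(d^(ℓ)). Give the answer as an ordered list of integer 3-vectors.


Barcode: M ≅ I[1,3]^2, I[2,3]^2. HN layers by μ_θ (3 steps, strictly decreasing):
  μ^(1)=4; μ^(2)=-5/2; μ^(3)=-3

((0, 0, 4); (2, 2, 0); (0, 2, 0))


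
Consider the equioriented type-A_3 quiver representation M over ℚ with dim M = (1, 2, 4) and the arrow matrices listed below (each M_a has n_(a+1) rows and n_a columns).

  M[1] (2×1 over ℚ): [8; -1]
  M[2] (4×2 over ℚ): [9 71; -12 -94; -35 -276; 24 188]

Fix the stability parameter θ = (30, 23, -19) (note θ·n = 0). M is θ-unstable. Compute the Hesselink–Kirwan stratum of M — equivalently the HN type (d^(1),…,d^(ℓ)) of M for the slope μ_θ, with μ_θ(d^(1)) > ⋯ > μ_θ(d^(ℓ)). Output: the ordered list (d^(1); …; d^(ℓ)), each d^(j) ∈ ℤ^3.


Interval decomposition of M: I[1,3], I[2,3], I[3,3]^2.
HN type (ℓ=3): μ^(1)=34/3; μ^(2)=2; μ^(3)=-19

((1, 1, 1); (0, 1, 1); (0, 0, 2))


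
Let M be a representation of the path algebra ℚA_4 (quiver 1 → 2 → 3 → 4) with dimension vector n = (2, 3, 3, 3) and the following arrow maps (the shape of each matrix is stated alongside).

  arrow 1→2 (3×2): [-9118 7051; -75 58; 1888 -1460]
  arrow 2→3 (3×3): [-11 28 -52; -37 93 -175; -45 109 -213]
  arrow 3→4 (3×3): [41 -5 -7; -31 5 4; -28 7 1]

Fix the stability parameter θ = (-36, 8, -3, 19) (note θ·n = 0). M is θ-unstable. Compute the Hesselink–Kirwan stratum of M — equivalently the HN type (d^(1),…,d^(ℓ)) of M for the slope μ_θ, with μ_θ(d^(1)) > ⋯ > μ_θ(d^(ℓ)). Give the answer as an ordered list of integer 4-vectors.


Barcode: M ≅ I[1,4]^2, I[2,4]. HN layers by μ_θ (3 steps, strictly decreasing):
  μ^(1)=19; μ^(2)=5/2; μ^(3)=-36

((0, 0, 0, 3); (0, 3, 3, 0); (2, 0, 0, 0))


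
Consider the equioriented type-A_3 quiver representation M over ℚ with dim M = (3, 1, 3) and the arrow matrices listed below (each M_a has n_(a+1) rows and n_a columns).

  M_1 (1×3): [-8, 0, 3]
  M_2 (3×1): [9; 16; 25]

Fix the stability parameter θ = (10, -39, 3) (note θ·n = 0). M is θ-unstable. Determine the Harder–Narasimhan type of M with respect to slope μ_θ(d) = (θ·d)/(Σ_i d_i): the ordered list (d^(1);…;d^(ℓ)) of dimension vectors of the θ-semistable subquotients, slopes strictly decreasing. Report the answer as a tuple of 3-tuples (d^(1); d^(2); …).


Barcode: M ≅ I[1,1]^2, I[1,3], I[3,3]^2. HN layers by μ_θ (3 steps, strictly decreasing):
  μ^(1)=10; μ^(2)=3; μ^(3)=-29/2

((2, 0, 0); (0, 0, 3); (1, 1, 0))


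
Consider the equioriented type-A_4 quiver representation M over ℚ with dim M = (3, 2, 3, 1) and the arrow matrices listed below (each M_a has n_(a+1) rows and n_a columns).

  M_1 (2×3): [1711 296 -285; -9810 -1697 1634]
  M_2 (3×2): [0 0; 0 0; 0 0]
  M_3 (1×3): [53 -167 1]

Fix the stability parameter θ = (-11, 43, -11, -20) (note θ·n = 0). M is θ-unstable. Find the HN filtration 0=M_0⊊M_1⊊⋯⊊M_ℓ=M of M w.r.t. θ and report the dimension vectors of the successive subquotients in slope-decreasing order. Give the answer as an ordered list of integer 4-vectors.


Barcode: M ≅ I[1,1], I[1,2]^2, I[3,3]^2, I[3,4]. HN layers by μ_θ (3 steps, strictly decreasing):
  μ^(1)=43; μ^(2)=-11; μ^(3)=-31/2

((0, 2, 0, 0); (3, 0, 2, 0); (0, 0, 1, 1))


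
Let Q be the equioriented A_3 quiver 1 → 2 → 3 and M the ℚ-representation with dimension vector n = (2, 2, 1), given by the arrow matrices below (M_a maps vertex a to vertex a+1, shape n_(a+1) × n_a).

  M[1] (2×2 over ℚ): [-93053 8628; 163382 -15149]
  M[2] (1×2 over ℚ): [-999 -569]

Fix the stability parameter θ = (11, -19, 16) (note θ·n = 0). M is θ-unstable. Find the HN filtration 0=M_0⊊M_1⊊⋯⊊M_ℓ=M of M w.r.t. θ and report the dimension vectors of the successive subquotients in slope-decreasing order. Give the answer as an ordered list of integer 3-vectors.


Interval decomposition of M: I[1,2], I[1,3].
HN type (ℓ=2): μ^(1)=16; μ^(2)=-4

((0, 0, 1); (2, 2, 0))


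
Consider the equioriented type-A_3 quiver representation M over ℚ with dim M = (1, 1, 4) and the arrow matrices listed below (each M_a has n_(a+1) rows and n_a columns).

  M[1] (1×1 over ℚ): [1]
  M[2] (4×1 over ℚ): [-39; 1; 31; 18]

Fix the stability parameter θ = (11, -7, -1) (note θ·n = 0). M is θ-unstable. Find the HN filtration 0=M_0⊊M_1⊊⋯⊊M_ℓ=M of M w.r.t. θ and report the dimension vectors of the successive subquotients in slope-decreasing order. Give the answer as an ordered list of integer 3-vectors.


Barcode: M ≅ I[1,3], I[3,3]^3. HN layers by μ_θ (2 steps, strictly decreasing):
  μ^(1)=1; μ^(2)=-1

((1, 1, 1); (0, 0, 3))


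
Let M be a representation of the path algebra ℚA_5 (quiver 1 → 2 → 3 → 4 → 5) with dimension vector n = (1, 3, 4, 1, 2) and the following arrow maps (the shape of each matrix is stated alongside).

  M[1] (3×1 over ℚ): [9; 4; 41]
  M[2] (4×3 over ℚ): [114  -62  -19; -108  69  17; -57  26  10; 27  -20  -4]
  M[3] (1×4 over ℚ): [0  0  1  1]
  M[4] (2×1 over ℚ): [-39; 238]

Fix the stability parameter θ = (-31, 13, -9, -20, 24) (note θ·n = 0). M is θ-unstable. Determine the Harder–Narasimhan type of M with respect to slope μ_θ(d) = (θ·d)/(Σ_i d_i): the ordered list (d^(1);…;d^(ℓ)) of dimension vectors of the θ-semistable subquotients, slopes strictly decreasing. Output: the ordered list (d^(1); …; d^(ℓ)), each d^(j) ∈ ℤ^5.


Barcode: M ≅ I[1,3], I[2,3], I[2,5], I[3,3], I[5,5]. HN layers by μ_θ (5 steps, strictly decreasing):
  μ^(1)=24; μ^(2)=2; μ^(3)=-16/3; μ^(4)=-9; μ^(5)=-31

((0, 0, 0, 0, 2); (0, 2, 2, 0, 0); (0, 1, 1, 1, 0); (0, 0, 1, 0, 0); (1, 0, 0, 0, 0))


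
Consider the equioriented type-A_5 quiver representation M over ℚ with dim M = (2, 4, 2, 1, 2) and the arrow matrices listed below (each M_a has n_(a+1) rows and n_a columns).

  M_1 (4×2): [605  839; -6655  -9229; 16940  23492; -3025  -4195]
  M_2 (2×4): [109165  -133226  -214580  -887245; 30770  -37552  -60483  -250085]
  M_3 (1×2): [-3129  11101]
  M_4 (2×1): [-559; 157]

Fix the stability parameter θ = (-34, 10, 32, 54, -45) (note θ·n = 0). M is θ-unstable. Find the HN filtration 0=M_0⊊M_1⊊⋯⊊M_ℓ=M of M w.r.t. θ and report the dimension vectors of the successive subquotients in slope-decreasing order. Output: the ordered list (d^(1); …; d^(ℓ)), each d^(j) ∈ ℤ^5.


Interval decomposition of M: I[1,1], I[1,5], I[2,2]^2, I[2,3], I[5,5].
HN type (ℓ=5): μ^(1)=32; μ^(2)=41/3; μ^(3)=10; μ^(4)=-34; μ^(5)=-45

((0, 0, 1, 0, 0); (0, 0, 1, 1, 1); (0, 4, 0, 0, 0); (2, 0, 0, 0, 0); (0, 0, 0, 0, 1))


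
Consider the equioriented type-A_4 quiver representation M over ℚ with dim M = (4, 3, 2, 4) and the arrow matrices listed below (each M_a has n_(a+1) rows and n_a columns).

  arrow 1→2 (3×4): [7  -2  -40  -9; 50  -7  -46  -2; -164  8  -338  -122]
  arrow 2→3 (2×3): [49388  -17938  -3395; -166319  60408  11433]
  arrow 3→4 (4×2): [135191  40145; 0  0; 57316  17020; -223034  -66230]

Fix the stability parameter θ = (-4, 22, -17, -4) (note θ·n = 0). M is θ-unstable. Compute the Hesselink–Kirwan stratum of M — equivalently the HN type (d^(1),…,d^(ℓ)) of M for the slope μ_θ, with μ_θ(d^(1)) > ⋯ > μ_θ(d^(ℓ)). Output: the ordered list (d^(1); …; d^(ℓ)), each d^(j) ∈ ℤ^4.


Barcode: M ≅ I[1,1], I[1,2], I[1,3], I[1,4], I[4,4]^3. HN layers by μ_θ (4 steps, strictly decreasing):
  μ^(1)=22; μ^(2)=5/2; μ^(3)=1/3; μ^(4)=-4

((0, 1, 0, 0); (0, 1, 1, 0); (0, 1, 1, 1); (4, 0, 0, 3))


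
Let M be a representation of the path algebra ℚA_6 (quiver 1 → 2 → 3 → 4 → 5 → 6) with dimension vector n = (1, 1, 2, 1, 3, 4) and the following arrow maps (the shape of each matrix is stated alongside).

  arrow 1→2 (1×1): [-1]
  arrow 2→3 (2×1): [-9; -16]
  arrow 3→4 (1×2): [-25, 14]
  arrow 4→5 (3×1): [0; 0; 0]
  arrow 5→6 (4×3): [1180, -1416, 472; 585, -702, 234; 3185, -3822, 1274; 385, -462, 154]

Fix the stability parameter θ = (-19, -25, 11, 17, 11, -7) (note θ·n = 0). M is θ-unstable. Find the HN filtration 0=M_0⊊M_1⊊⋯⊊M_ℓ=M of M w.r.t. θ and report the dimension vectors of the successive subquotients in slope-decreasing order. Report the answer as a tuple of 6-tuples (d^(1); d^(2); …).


Interval decomposition of M: I[1,4], I[3,3], I[5,5]^2, I[5,6], I[6,6]^3.
HN type (ℓ=5): μ^(1)=17; μ^(2)=11; μ^(3)=2; μ^(4)=-7; μ^(5)=-22

((0, 0, 0, 1, 0, 0); (0, 0, 2, 0, 2, 0); (0, 0, 0, 0, 1, 1); (0, 0, 0, 0, 0, 3); (1, 1, 0, 0, 0, 0))


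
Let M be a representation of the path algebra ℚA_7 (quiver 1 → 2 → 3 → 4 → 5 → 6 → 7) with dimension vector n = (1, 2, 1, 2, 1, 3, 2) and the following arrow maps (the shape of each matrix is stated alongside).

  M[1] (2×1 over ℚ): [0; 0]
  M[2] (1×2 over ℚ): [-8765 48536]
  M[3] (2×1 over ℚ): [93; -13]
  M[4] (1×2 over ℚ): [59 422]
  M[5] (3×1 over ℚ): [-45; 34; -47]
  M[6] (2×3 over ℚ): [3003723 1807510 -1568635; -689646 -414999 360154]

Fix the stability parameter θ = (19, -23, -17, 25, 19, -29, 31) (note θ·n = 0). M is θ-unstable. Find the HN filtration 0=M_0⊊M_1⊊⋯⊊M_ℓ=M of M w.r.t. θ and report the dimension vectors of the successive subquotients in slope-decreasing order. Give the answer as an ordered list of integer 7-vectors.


Interval decomposition of M: I[1,1], I[2,2], I[2,7], I[4,4], I[6,6], I[6,7].
HN type (ℓ=7): μ^(1)=31; μ^(2)=25; μ^(3)=19; μ^(4)=5; μ^(5)=-17; μ^(6)=-23; μ^(7)=-29

((0, 0, 0, 0, 0, 0, 2); (0, 0, 0, 1, 0, 0, 0); (1, 0, 0, 0, 0, 0, 0); (0, 0, 0, 1, 1, 1, 0); (0, 0, 1, 0, 0, 0, 0); (0, 2, 0, 0, 0, 0, 0); (0, 0, 0, 0, 0, 2, 0))


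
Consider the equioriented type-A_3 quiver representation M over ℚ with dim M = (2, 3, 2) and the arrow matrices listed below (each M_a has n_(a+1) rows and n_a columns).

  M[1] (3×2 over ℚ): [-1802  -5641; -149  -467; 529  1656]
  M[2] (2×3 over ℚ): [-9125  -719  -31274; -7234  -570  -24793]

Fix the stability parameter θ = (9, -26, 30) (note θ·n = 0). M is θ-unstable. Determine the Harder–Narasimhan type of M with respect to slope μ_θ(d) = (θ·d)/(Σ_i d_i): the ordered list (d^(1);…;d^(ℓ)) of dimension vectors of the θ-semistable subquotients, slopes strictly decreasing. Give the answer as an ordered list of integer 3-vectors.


Interval decomposition of M: I[1,3]^2, I[2,2].
HN type (ℓ=3): μ^(1)=30; μ^(2)=-17/2; μ^(3)=-26

((0, 0, 2); (2, 2, 0); (0, 1, 0))


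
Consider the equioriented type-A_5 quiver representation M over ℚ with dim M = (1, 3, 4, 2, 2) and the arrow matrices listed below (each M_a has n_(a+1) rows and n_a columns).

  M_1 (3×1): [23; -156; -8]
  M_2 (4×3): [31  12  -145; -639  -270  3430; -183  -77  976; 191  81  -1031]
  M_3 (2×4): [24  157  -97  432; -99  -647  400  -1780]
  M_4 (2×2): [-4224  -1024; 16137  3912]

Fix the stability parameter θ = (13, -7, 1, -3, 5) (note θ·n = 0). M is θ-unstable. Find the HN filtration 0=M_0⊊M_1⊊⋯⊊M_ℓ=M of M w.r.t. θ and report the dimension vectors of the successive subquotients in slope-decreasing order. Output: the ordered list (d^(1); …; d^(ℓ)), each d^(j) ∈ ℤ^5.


Via rank(M_{q-1}∘⋯∘M_p): M ≅ I[1,3], I[2,4], I[2,5], I[3,3], I[5,5].
μ_θ-semistable layers: μ^(1)=5; μ^(2)=7/3; μ^(3)=1; μ^(4)=-1; μ^(5)=-7

((0, 0, 0, 0, 2); (1, 1, 1, 0, 0); (0, 0, 1, 0, 0); (0, 0, 2, 2, 0); (0, 2, 0, 0, 0))


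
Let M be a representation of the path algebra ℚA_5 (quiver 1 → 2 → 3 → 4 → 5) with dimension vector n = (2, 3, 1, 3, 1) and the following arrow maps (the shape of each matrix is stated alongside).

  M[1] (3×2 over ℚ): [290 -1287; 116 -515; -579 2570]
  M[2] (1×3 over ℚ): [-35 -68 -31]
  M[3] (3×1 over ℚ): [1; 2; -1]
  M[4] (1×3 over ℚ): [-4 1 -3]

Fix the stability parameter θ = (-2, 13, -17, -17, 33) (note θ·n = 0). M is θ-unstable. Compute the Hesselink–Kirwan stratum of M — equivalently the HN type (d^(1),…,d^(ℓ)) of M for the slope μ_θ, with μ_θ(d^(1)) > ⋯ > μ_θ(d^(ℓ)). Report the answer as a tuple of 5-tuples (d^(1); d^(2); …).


Barcode: M ≅ I[1,2], I[1,5], I[2,2], I[4,4]^2. HN layers by μ_θ (5 steps, strictly decreasing):
  μ^(1)=33; μ^(2)=13; μ^(3)=-2; μ^(4)=-23/4; μ^(5)=-17

((0, 0, 0, 0, 1); (0, 2, 0, 0, 0); (1, 0, 0, 0, 0); (1, 1, 1, 1, 0); (0, 0, 0, 2, 0))


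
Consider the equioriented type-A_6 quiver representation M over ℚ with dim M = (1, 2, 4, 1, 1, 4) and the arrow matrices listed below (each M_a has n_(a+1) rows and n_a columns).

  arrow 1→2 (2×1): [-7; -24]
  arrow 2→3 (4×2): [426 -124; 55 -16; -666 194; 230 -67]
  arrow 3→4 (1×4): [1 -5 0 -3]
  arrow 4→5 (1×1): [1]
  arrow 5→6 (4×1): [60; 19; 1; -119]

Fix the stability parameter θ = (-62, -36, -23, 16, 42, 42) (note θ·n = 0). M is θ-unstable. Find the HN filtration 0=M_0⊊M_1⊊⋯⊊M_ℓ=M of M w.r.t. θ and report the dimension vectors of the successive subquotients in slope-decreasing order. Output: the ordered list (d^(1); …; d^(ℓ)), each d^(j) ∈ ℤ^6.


Via rank(M_{q-1}∘⋯∘M_p): M ≅ I[1,6], I[2,3], I[3,3]^2, I[6,6]^3.
μ_θ-semistable layers: μ^(1)=42; μ^(2)=16; μ^(3)=-23; μ^(4)=-36; μ^(5)=-62

((0, 0, 0, 0, 1, 4); (0, 0, 0, 1, 0, 0); (0, 0, 4, 0, 0, 0); (0, 2, 0, 0, 0, 0); (1, 0, 0, 0, 0, 0))


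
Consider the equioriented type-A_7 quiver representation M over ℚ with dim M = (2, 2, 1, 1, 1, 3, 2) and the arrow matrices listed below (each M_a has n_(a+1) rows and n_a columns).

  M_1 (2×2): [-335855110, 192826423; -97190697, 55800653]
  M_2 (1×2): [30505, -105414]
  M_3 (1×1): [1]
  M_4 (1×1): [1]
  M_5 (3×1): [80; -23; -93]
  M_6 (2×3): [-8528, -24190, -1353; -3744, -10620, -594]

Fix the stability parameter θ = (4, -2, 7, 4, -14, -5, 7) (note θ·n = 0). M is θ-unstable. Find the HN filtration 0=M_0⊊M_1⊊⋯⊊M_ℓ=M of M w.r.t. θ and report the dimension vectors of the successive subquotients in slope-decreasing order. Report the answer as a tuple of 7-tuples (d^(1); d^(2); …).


Interval decomposition of M: I[1,2], I[1,7], I[6,6]^2, I[7,7].
HN type (ℓ=4): μ^(1)=7; μ^(2)=1; μ^(3)=-1; μ^(4)=-5

((0, 0, 0, 0, 0, 0, 2); (1, 1, 0, 0, 0, 0, 0); (1, 1, 1, 1, 1, 1, 0); (0, 0, 0, 0, 0, 2, 0))


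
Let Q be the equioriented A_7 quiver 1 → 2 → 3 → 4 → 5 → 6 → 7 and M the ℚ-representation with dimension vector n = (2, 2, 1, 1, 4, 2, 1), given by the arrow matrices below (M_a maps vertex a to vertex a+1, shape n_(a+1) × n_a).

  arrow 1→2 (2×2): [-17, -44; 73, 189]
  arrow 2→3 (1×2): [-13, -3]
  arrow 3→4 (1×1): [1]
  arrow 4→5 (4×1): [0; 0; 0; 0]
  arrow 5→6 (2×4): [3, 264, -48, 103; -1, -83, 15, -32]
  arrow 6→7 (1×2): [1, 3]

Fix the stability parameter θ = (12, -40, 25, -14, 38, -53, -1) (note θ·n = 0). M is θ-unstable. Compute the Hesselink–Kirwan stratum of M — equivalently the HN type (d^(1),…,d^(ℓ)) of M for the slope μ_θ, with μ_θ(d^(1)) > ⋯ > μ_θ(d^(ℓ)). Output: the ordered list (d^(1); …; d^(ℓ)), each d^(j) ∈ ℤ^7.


Interval decomposition of M: I[1,2], I[1,4], I[5,5]^2, I[5,6], I[5,7].
HN type (ℓ=5): μ^(1)=38; μ^(2)=11/2; μ^(3)=-1; μ^(4)=-15/2; μ^(5)=-14

((0, 0, 0, 0, 2, 0, 0); (0, 0, 1, 1, 0, 0, 0); (0, 0, 0, 0, 0, 0, 1); (0, 0, 0, 0, 2, 2, 0); (2, 2, 0, 0, 0, 0, 0))


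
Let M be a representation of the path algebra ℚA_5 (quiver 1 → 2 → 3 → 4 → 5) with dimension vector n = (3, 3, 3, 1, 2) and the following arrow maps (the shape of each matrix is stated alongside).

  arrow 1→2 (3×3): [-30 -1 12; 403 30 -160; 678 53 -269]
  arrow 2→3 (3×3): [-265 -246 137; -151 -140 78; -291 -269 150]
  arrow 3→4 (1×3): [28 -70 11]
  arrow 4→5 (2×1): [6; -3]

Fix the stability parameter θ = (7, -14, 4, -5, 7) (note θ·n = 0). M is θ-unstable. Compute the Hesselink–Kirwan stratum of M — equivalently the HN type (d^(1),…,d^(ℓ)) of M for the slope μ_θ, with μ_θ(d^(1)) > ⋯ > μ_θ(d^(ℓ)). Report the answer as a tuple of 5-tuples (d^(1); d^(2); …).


Via rank(M_{q-1}∘⋯∘M_p): M ≅ I[1,3]^2, I[1,5], I[5,5].
μ_θ-semistable layers: μ^(1)=7; μ^(2)=4; μ^(3)=-1/2; μ^(4)=-7/2

((0, 0, 0, 0, 2); (0, 0, 2, 0, 0); (0, 0, 1, 1, 0); (3, 3, 0, 0, 0))
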